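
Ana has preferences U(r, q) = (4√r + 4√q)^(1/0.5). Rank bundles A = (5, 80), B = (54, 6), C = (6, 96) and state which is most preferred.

Bundle C

Evaluate utility at each bundle:
U(A) = 2000.000.
U(B) = 1536.000.
U(C) = 2400.000.
Highest utility is C, so C ≻ A ≻ B.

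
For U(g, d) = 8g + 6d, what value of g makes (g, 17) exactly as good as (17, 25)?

g = 23

U(17, 25) = 286.
Set U(g, 17) = 286 and solve.
8g + 6·17 = 286 ⇒ 8g = 184 ⇒ g = 23.
Check: U(23, 17) = 286.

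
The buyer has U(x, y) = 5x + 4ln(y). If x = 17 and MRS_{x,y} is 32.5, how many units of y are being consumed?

y = 26

MU_x = 5, MU_y = 4/y.
MRS = 5 ÷ (4/y).
MRS depends only on y: 1.25·y = 32.5 ⇒ y = 32.5/1.25 = 26.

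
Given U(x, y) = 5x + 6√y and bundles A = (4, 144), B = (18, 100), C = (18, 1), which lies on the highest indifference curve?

Evaluate utility at each bundle:
U(A) = 92.000.
U(B) = 150.000.
U(C) = 96.000.
Highest utility is B, so B ≻ C ≻ A.

Bundle B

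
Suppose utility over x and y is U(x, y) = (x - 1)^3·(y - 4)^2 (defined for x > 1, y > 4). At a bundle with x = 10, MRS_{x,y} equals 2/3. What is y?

y = 8

MU_x = 3·(x−1)^2·(y−4)^2, MU_y = 2·(x−1)^3·(y−4).
MRS = (3/2)·(y−4)/(x−1).
Substitute x = 10: MRS = (y − 4)/6. Setting this equal to 2/3 gives y − 4 = (2/3)·6 = 4, so y = 8.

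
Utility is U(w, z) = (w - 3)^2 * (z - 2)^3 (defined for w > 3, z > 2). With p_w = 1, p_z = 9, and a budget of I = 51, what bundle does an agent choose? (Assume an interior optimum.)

w* = 15, z* = 4

MU_w = 2·(w−3)·(z−2)^3, MU_z = 3·(w−3)^2·(z−2)^2.
MRS = (2/3)·(z−2)/(w−3).
Tangency: set MRS = p_w/p_z = 1/9.
So (2/3)·(z − 2)/(w − 3) = 1/9, i.e. (z − 2) = (1/6)·(w − 3).
Rewrite the budget in excess-of-subsistence terms: 1·(w − 3) + 9·(z − 2) = 51 − 1·3 − 9·2 = 30.
Substituting, 2.5·(w − 3) = 30, so w − 3 = 12 and w* = 15.
Then z − 2 = (1/6)·12 = 2, so z* = 4.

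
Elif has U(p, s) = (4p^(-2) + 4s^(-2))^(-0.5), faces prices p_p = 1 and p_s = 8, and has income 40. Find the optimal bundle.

p* = 8, s* = 4

For CES with ρ = -2, MRS = (s/p)^3.
Tangency: set MRS = p_p/p_s = 1/8 = 0.125.
So (s/p)^3 = 0.125; taking the cube root, s/p = 0.5, i.e. s = 0.5·p.
Substitute into the budget 1·p + 8·s = 40: 5·p = 40, so p* = 8 and s* = 0.5·8 = 4.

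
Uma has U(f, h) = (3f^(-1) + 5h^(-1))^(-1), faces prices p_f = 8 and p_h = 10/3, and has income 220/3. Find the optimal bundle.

For CES with ρ = -1, MRS = (3/5)·(h/f)^2.
Tangency: set MRS = p_f/p_h = 8/(10/3) = 2.4.
So (h/f)^2 = 4; taking the square root, h/f = 2, i.e. h = 2·f.
Substitute into the budget 8·f + (10/3)·h = 220/3: (44/3)·f = 220/3, so f* = 5 and h* = 2·5 = 10.

f* = 5, h* = 10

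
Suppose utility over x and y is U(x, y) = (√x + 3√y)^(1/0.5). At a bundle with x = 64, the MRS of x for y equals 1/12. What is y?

y = 4

For CES with ρ = 0.5, MRS = (1/3)·√(y/x).
Setting (1/3)·√(y/64) = 1/12 gives √(y/64) = 0.25, so y/64 = 1/16 and y = 4.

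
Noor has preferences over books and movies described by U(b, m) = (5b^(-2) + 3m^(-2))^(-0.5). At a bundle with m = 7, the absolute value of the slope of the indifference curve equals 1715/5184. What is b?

b = 12

For CES with ρ = -2, MRS = (5/3)·(m/b)^3.
Setting (5/3)·(7/b)^3 = 1715/5184 gives (7/b)^3 = 343/1728, so 7/b = 7/12 and b = 12.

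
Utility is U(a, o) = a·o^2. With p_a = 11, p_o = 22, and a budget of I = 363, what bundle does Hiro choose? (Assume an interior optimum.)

MU_a = o^2 and MU_o = 2·a·o.
MRS = MU_a/MU_o = (1/2)·o/a.
Tangency: set MRS = p_a/p_o = 11/22 = 0.5.
So (1/2)·o/a = 0.5, i.e. o = a.
Substitute into the budget 11·a + 22·o = 363: 33·a = 363, so a* = 11.
Then o* = 11.

a* = 11, o* = 11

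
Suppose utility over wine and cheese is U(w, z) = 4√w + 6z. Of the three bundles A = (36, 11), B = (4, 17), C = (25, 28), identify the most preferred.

Bundle C

Evaluate utility at each bundle:
U(A) = 90.000.
U(B) = 110.000.
U(C) = 188.000.
Highest utility is C, so C ≻ B ≻ A.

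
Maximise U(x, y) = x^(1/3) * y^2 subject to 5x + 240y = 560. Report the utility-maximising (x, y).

MU_x = 1/3·x^(-2/3)·y^2 and MU_y = 2·x^(1/3)·y.
MRS = MU_x/MU_y = (1/6)·y/x.
Tangency: set MRS = p_x/p_y = 5/240 = 1/48.
So (1/6)·y/x = 1/48, i.e. y = 0.125·x.
Substitute into the budget 5·x + 240·y = 560: 35·x = 560, so x* = 16.
Then y* = 0.125·16 = 2.

x* = 16, y* = 2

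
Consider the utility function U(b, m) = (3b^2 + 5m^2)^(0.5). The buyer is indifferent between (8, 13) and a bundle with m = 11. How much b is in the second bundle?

U depends on (b, m) only through S = 3b^2 + 5m^2, so equal utility means equal S. At (8, 13): S = 1037.
With m = 11: 5·11^2 = 605, so 3b^2 = 1037 − 605 = 432, i.e. b^2 = 144.
Hence b = √144 = 12.
Check: U(12, 11) = 32.2025.

b = 12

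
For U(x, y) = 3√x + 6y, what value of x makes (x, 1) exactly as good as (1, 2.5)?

U(1, 2.5) = 18.
Set U(x, 1) = 18 and solve.
With y = 1: 3√x = 18 − 6·1 = 12, so √x = 4 and x = 16.
Check: U(16, 1) = 18.

x = 16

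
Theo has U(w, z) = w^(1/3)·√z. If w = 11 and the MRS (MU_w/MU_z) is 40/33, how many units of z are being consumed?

z = 20

MU_w = 1/3·w^(-2/3)·√z and MU_z = 0.5·w^(1/3)·z^(-0.5).
MRS = MU_w/MU_z = (2/3)·z/w.
Substitute w = 11: MRS = z/16.5. Setting z/16.5 = 40/33 gives z = (40/33)·16.5 = 20.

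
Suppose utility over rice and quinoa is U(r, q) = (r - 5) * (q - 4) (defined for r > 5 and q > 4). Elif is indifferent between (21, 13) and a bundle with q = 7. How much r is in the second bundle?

r = 53

U(21, 13) = 144.
Set U(r, 7) = 144 and solve.
With q = 7: (7 − 4) = 3, so (r − 5) = 144/3 = 48.
So r = 5 + 48 = 53.
Check: U(53, 7) = 144.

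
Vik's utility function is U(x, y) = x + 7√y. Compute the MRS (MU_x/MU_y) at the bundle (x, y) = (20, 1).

MU_x = 1, MU_y = 7/(2√y).
MRS = 1 ÷ (7/(2√y)).
At (20, 1): MRS = 2/7.
The indifference curve has slope −2/7 at this bundle.

MRS = 2/7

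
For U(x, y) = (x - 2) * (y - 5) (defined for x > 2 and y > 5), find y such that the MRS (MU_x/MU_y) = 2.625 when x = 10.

y = 26

MU_x = (y−5), MU_y = (x−2).
MRS = (y−5)/(x−2).
Substitute x = 10: MRS = (y − 5)/8. Setting this equal to 2.625 gives y − 5 = 2.625·8 = 21, so y = 26.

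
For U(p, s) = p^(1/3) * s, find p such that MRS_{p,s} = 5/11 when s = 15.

p = 11

MU_p = 1/3·p^(-2/3)·s and MU_s = p^(1/3).
MRS = MU_p/MU_s = (1/3)·s/p.
Substitute s = 15: MRS = 5/p. Setting 5/p = 5/11 gives p = 5/(5/11) = 11.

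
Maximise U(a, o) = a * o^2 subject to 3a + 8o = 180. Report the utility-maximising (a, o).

a* = 20, o* = 15

MU_a = o^2 and MU_o = 2·a·o.
MRS = MU_a/MU_o = (1/2)·o/a.
Tangency: set MRS = p_a/p_o = 3/8 = 0.375.
So (1/2)·o/a = 0.375, i.e. o = 0.75·a.
Substitute into the budget 3·a + 8·o = 180: 9·a = 180, so a* = 20.
Then o* = 0.75·20 = 15.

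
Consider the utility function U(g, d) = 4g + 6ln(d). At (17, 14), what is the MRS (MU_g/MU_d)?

MRS = 28/3

MU_g = 4, MU_d = 6/d.
MRS = 4 ÷ (6/d).
At (17, 14): MRS = 28/3.
The indifference curve has slope −28/3 at this bundle.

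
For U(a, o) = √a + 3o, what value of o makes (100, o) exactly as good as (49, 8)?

U(49, 8) = 31.
Set U(100, o) = 31 and solve.
With a = 100: √100 = 10, so 3o = 31 − 10 = 21 and o = 7.
Check: U(100, 7) = 31.

o = 7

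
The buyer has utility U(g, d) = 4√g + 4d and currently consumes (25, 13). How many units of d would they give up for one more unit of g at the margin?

MRS = 0.1

MU_g = 4/(2√g), MU_d = 4.
MRS = 4/(2√g) ÷ 4.
At (25, 13): MRS = 0.1.
So at (25, 13) the consumer would give up 0.1 units of d for one more unit of g.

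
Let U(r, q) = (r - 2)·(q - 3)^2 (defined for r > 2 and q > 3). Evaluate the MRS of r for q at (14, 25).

MU_r = (q−3)^2, MU_q = 2·(r−2)·(q−3).
MRS = (1/2)·(q−3)/(r−2).
At (14, 25): MRS = 11/12.
That is, one extra unit of r is worth 11/12 units of q at the margin.

MRS = 11/12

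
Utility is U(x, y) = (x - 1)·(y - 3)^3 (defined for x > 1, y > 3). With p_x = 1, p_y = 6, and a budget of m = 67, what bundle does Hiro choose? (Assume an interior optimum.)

x* = 13, y* = 9

MU_x = (y−3)^3, MU_y = 3·(x−1)·(y−3)^2.
MRS = (1/3)·(y−3)/(x−1).
Tangency: set MRS = p_x/p_y = 1/6.
So (1/3)·(y − 3)/(x − 1) = 1/6, i.e. (y − 3) = 0.5·(x − 1).
Rewrite the budget in excess-of-subsistence terms: 1·(x − 1) + 6·(y − 3) = 67 − 1·1 − 6·3 = 48.
Substituting, 4·(x − 1) = 48, so x − 1 = 12 and x* = 13.
Then y − 3 = 0.5·12 = 6, so y* = 9.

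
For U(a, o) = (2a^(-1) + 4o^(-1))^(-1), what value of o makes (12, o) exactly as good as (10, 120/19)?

U depends on (a, o) only through S = 2a^(-1) + 4o^(-1), so equal utility means equal S. At (10, 120/19): S = 5/6.
With a = 12: 2·12^(-1) = 1/6, so 4o^(-1) = 5/6 − 1/6 = 2/3, i.e. o^(-1) = 1/6.
Hence o = 1/(1/6) = 6.
Check: U(12, 6) = 1.2.

o = 6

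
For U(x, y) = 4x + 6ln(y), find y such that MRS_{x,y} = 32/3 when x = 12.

y = 16

MU_x = 4, MU_y = 6/y.
MRS = 4 ÷ (6/y).
MRS depends only on y: (2/3)·y = 32/3 ⇒ y = (32/3)/(2/3) = 16.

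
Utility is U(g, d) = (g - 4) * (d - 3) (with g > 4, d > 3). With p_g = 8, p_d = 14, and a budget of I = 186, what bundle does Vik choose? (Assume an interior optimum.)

g* = 11, d* = 7

MU_g = (d−3), MU_d = (g−4).
MRS = (d−3)/(g−4).
Tangency: set MRS = p_g/p_d = 8/14 = 4/7.
So (d − 3)/(g − 4) = 4/7, i.e. (d − 3) = (4/7)·(g − 4).
Rewrite the budget in excess-of-subsistence terms: 8·(g − 4) + 14·(d − 3) = 186 − 8·4 − 14·3 = 112.
Substituting, 16·(g − 4) = 112, so g − 4 = 7 and g* = 11.
Then d − 3 = (4/7)·7 = 4, so d* = 7.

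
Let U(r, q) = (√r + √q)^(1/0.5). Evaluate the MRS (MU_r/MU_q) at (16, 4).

MRS = 0.5

For CES with ρ = 0.5, MRS = √(q/r).
At (16, 4): MRS = 0.5.
So at (16, 4) the consumer would give up 0.5 units of q for one more unit of r.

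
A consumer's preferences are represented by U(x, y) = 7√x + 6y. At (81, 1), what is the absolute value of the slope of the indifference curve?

MRS = 7/108

MU_x = 7/(2√x), MU_y = 6.
MRS = 7/(2√x) ÷ 6.
At (81, 1): MRS = 7/108.
The indifference curve has slope −7/108 at this bundle.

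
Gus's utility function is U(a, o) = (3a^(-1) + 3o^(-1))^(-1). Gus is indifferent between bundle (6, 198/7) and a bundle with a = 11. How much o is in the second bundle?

U depends on (a, o) only through S = 3a^(-1) + 3o^(-1), so equal utility means equal S. At (6, 198/7): S = 20/33.
With a = 11: 3·11^(-1) = 3/11, so 3o^(-1) = 20/33 − 3/11 = 1/3, i.e. o^(-1) = 1/9.
Hence o = 1/(1/9) = 9.
Check: U(11, 9) = 1.65.

o = 9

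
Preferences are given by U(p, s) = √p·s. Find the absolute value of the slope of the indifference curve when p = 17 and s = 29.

MU_p = 0.5·p^(-0.5)·s and MU_s = √p.
MRS = MU_p/MU_s = (0.5)·s/p.
At (17, 29): MRS = 29/34.
That is, one extra unit of p is worth 29/34 units of s at the margin.

MRS = 29/34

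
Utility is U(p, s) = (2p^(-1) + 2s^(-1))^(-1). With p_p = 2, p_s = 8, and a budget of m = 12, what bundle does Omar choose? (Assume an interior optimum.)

For CES with ρ = -1, MRS = (s/p)^2.
Tangency: set MRS = p_p/p_s = 2/8 = 0.25.
So (s/p)^2 = 0.25; taking the square root, s/p = 0.5, i.e. s = 0.5·p.
Substitute into the budget 2·p + 8·s = 12: 6·p = 12, so p* = 2 and s* = 0.5·2 = 1.

p* = 2, s* = 1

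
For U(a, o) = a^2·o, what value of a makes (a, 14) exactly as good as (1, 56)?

U(1, 56) = 56.
Set U(a, 14) = 56 and solve.
With o = 14: a^2 = 56/14 = 4; taking the square root, a = 2.
Check: U(2, 14) = 56.

a = 2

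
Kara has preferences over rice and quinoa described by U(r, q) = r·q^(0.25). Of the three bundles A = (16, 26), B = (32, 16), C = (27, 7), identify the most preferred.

Evaluate utility at each bundle:
U(A) = 36.130.
U(B) = 64.000.
U(C) = 43.918.
Highest utility is B, so B ≻ C ≻ A.

Bundle B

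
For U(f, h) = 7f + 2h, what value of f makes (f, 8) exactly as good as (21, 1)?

U(21, 1) = 149.
Set U(f, 8) = 149 and solve.
7f + 2·8 = 149 ⇒ 7f = 133 ⇒ f = 19.
Check: U(19, 8) = 149.

f = 19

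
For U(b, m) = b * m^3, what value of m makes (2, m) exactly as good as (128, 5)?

m = 20

U(128, 5) = 16000.
Set U(2, m) = 16000 and solve.
With b = 2: m^3 = 16000/2 = 8000; taking the cube root, m = 20.
Check: U(2, 20) = 16000.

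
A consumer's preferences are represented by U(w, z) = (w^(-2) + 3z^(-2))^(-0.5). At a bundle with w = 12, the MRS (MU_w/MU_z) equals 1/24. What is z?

z = 6

For CES with ρ = -2, MRS = (1/3)·(z/w)^3.
Setting (1/3)·(z/12)^3 = 1/24 gives (z/12)^3 = 0.125, so z/12 = 0.5 and z = 6.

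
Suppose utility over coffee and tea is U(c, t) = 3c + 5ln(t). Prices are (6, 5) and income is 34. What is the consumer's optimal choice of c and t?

c* = 4, t* = 2

MU_c = 3, MU_t = 5/t.
MRS = 3 ÷ (5/t).
Tangency: set MRS = p_c/p_t = 6/5 = 1.2.
MRS depends only on t: 0.6·t = 1.2 ⇒ t* = 1.2/0.6 = 2.
From the budget, 6·c = 34 − 5·2 = 24, so c* = 4.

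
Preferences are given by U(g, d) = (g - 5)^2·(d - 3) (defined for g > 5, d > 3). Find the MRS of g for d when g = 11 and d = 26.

MRS = 23/3

MU_g = 2·(g−5)·(d−3), MU_d = (g−5)^2.
MRS = (2/1)·(d−3)/(g−5).
At (11, 26): MRS = 23/3.
So at (11, 26) the consumer would give up 23/3 units of d for one more unit of g.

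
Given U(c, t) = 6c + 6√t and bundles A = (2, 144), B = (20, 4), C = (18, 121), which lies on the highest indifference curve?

Evaluate utility at each bundle:
U(A) = 84.000.
U(B) = 132.000.
U(C) = 174.000.
Highest utility is C, so C ≻ B ≻ A.

Bundle C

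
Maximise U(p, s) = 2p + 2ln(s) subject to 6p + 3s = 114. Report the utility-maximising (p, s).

MU_p = 2, MU_s = 2/s.
MRS = 2 ÷ (2/s).
Tangency: set MRS = p_p/p_s = 6/3 = 2.
MRS depends only on s: s = 2 ⇒ s* = 2.
From the budget, 6·p = 114 − 3·2 = 108, so p* = 18.

p* = 18, s* = 2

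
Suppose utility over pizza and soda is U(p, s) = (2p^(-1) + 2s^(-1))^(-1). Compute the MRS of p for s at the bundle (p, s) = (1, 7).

For CES with ρ = -1, MRS = (s/p)^2.
At (1, 7): MRS = 49.
The indifference curve has slope −49 at this bundle.

MRS = 49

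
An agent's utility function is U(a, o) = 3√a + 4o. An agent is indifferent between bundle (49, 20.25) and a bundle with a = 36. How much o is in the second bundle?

U(49, 20.25) = 102.
Set U(36, o) = 102 and solve.
With a = 36: √36 = 6, so 4o = 102 − 3·6 = 84 and o = 21.
Check: U(36, 21) = 102.

o = 21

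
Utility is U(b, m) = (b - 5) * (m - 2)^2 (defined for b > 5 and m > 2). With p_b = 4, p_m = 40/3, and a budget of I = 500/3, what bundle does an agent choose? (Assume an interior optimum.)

b* = 15, m* = 8

MU_b = (m−2)^2, MU_m = 2·(b−5)·(m−2).
MRS = (1/2)·(m−2)/(b−5).
Tangency: set MRS = p_b/p_m = 4/(40/3) = 0.3.
So (1/2)·(m − 2)/(b − 5) = 0.3, i.e. (m − 2) = 0.6·(b − 5).
Rewrite the budget in excess-of-subsistence terms: 4·(b − 5) + (40/3)·(m − 2) = 500/3 − 4·5 − (40/3)·2 = 120.
Substituting, 12·(b − 5) = 120, so b − 5 = 10 and b* = 15.
Then m − 2 = 0.6·10 = 6, so m* = 8.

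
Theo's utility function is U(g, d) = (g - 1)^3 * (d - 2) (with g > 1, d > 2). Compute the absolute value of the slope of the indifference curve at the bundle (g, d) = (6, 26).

MRS = 14.4

MU_g = 3·(g−1)^2·(d−2), MU_d = (g−1)^3.
MRS = (3/1)·(d−2)/(g−1).
At (6, 26): MRS = 14.4.
So at (6, 26) the consumer would give up 14.4 units of d for one more unit of g.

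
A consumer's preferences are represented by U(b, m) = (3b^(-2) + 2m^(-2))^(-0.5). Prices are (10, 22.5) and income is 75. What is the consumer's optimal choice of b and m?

b* = 3, m* = 2

For CES with ρ = -2, MRS = (3/2)·(m/b)^3.
Tangency: set MRS = p_b/p_m = 10/22.5 = 4/9.
So (m/b)^3 = 8/27; taking the cube root, m/b = 2/3, i.e. m = (2/3)·b.
Substitute into the budget 10·b + 22.5·m = 75: 25·b = 75, so b* = 3 and m* = (2/3)·3 = 2.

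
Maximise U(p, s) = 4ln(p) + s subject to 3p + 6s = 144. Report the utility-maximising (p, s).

p* = 8, s* = 20

MU_p = 4/p, MU_s = 1.
MRS = 4/p ÷ 1.
Tangency: set MRS = p_p/p_s = 3/6 = 0.5.
MRS depends only on p: 4/p = 0.5 ⇒ p* = 4/0.5 = 8.
From the budget, 6·s = 144 − 3·8 = 120, so s* = 20.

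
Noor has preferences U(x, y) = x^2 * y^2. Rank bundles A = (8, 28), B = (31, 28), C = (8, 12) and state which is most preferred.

Evaluate utility at each bundle:
U(A) = 50176.
U(B) = 753424.
U(C) = 9216.
Highest utility is B, so B ≻ A ≻ C.

Bundle B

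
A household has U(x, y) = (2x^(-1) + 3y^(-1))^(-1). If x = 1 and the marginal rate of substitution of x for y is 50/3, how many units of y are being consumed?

For CES with ρ = -1, MRS = (2/3)·(y/x)^2.
Setting (2/3)·(y/1)^2 = 50/3 gives (y/1)^2 = 25, so y/1 = 5 and y = 5.

y = 5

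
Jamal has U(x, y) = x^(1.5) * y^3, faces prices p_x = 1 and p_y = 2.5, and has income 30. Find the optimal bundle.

x* = 10, y* = 8

MU_x = 1.5·√x·y^3 and MU_y = 3·x^(1.5)·y^2.
MRS = MU_x/MU_y = (0.5)·y/x.
Tangency: set MRS = p_x/p_y = 1/2.5 = 0.4.
So (0.5)·y/x = 0.4, i.e. y = 0.8·x.
Substitute into the budget 1·x + 2.5·y = 30: 3·x = 30, so x* = 10.
Then y* = 0.8·10 = 8.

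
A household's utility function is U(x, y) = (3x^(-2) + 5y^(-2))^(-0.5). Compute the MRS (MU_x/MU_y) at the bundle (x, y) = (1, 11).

For CES with ρ = -2, MRS = (3/5)·(y/x)^3.
At (1, 11): MRS = 798.6.
So at (1, 11) the consumer would give up 798.6 units of y for one more unit of x.

MRS = 798.6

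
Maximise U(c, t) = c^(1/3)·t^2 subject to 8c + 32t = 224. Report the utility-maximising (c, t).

c* = 4, t* = 6

MU_c = 1/3·c^(-2/3)·t^2 and MU_t = 2·c^(1/3)·t.
MRS = MU_c/MU_t = (1/6)·t/c.
Tangency: set MRS = p_c/p_t = 8/32 = 0.25.
So (1/6)·t/c = 0.25, i.e. t = 1.5·c.
Substitute into the budget 8·c + 32·t = 224: 56·c = 224, so c* = 4.
Then t* = 1.5·4 = 6.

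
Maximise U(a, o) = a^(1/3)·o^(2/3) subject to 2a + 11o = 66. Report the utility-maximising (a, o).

a* = 11, o* = 4

MU_a = 1/3·a^(-2/3)·o^(2/3) and MU_o = 2/3·a^(1/3)·o^(-1/3).
MRS = MU_a/MU_o = (0.5)·o/a.
Tangency: set MRS = p_a/p_o = 2/11.
So (0.5)·o/a = 2/11, i.e. o = (4/11)·a.
Substitute into the budget 2·a + 11·o = 66: 6·a = 66, so a* = 11.
Then o* = (4/11)·11 = 4.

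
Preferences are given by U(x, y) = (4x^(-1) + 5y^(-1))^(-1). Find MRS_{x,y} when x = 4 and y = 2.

MRS = 0.2

For CES with ρ = -1, MRS = (4/5)·(y/x)^2.
At (4, 2): MRS = 0.2.
The indifference curve has slope −0.2 at this bundle.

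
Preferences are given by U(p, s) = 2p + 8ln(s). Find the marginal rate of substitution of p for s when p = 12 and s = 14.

MU_p = 2, MU_s = 8/s.
MRS = 2 ÷ (8/s).
At (12, 14): MRS = 3.5.
That is, one extra unit of p is worth 3.5 units of s at the margin.

MRS = 3.5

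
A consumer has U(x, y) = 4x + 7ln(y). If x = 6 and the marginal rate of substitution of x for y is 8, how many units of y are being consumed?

MU_x = 4, MU_y = 7/y.
MRS = 4 ÷ (7/y).
MRS depends only on y: (4/7)·y = 8 ⇒ y = 8/(4/7) = 14.

y = 14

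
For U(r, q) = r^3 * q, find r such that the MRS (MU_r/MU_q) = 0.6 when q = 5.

MU_r = 3·r^2·q and MU_q = r^3.
MRS = MU_r/MU_q = (3/1)·q/r.
Substitute q = 5: MRS = 15/r. Setting 15/r = 0.6 gives r = 15/0.6 = 25.

r = 25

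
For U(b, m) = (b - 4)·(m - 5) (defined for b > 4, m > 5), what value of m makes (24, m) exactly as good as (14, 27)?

U(14, 27) = 220.
Set U(24, m) = 220 and solve.
With b = 24: (24 − 4) = 20, so (m − 5) = 220/20 = 11.
So m = 5 + 11 = 16.
Check: U(24, 16) = 220.

m = 16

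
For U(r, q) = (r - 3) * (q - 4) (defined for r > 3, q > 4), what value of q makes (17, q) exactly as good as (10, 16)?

q = 10

U(10, 16) = 84.
Set U(17, q) = 84 and solve.
With r = 17: (17 − 3) = 14, so (q − 4) = 84/14 = 6.
So q = 4 + 6 = 10.
Check: U(17, 10) = 84.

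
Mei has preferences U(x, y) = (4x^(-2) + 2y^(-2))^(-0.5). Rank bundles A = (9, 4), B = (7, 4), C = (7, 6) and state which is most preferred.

Evaluate utility at each bundle:
U(A) = 2.395.
U(B) = 2.200.
U(C) = 2.700.
Highest utility is C, so C ≻ A ≻ B.

Bundle C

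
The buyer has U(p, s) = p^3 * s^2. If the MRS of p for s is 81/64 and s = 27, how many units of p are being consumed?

MU_p = 3·p^2·s^2 and MU_s = 2·p^3·s.
MRS = MU_p/MU_s = (3/2)·s/p.
Substitute s = 27: MRS = 40.5/p. Setting 40.5/p = 81/64 gives p = 40.5/(81/64) = 32.

p = 32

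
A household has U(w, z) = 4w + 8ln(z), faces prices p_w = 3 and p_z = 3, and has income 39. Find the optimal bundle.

MU_w = 4, MU_z = 8/z.
MRS = 4 ÷ (8/z).
Tangency: set MRS = p_w/p_z = 3/3 = 1.
MRS depends only on z: 0.5·z = 1 ⇒ z* = 1/0.5 = 2.
From the budget, 3·w = 39 − 3·2 = 33, so w* = 11.

w* = 11, z* = 2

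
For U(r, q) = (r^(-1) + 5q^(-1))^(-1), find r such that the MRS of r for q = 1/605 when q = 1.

For CES with ρ = -1, MRS = (1/5)·(q/r)^2.
Setting (1/5)·(1/r)^2 = 1/605 gives (1/r)^2 = 1/121, so 1/r = 1/11 and r = 11.

r = 11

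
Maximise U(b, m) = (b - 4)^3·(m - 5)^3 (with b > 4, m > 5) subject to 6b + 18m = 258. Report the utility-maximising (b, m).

b* = 16, m* = 9

MU_b = 3·(b−4)^2·(m−5)^3, MU_m = 3·(b−4)^3·(m−5)^2.
MRS = (m−5)/(b−4).
Tangency: set MRS = p_b/p_m = 6/18 = 1/3.
So (m − 5)/(b − 4) = 1/3, i.e. (m − 5) = (1/3)·(b − 4).
Rewrite the budget in excess-of-subsistence terms: 6·(b − 4) + 18·(m − 5) = 258 − 6·4 − 18·5 = 144.
Substituting, 12·(b − 4) = 144, so b − 4 = 12 and b* = 16.
Then m − 5 = (1/3)·12 = 4, so m* = 9.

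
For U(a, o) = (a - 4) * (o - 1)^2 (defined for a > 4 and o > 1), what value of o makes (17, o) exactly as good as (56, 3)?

o = 5

U(56, 3) = 208.
Set U(17, o) = 208 and solve.
With a = 17: (17 − 4) = 13, so (o − 1)^2 = 208/13 = 16.
Taking the square root (with o > 1): o − 1 = 4, so o = 5.
Check: U(17, 5) = 208.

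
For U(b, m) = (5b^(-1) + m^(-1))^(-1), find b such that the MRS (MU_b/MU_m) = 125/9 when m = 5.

For CES with ρ = -1, MRS = (5/1)·(m/b)^2.
Setting (5/1)·(5/b)^2 = 125/9 gives (5/b)^2 = 25/9, so 5/b = 5/3 and b = 3.

b = 3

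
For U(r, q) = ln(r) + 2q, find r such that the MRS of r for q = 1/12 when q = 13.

r = 6

MU_r = 1/r, MU_q = 2.
MRS = 1/r ÷ 2.
MRS depends only on r: 0.5/r = 1/12 ⇒ r = 0.5/(1/12) = 6.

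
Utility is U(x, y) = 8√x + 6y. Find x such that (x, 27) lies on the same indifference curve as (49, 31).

x = 100

U(49, 31) = 242.
Set U(x, 27) = 242 and solve.
With y = 27: 8√x = 242 − 6·27 = 80, so √x = 10 and x = 100.
Check: U(100, 27) = 242.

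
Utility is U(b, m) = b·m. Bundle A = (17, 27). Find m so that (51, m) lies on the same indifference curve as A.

m = 9

U(17, 27) = 459.
Set U(51, m) = 459 and solve.
With b = 51: m = 459/51 = 9.
Check: U(51, 9) = 459.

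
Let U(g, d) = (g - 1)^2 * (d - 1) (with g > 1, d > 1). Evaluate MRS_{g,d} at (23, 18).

MU_g = 2·(g−1)·(d−1), MU_d = (g−1)^2.
MRS = (2/1)·(d−1)/(g−1).
At (23, 18): MRS = 17/11.
So at (23, 18) the consumer would give up 17/11 units of d for one more unit of g.

MRS = 17/11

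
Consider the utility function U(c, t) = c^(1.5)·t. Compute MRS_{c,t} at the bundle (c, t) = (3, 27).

MRS = 13.5

MU_c = 1.5·√c·t and MU_t = c^(1.5).
MRS = MU_c/MU_t = (1.5)·t/c.
At (3, 27): MRS = 13.5.
That is, one extra unit of c is worth 13.5 units of t at the margin.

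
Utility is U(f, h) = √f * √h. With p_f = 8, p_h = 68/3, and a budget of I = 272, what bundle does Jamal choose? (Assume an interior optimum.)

f* = 17, h* = 6

MU_f = 0.5·f^(-0.5)·√h and MU_h = 0.5·√f·h^(-0.5).
MRS = MU_f/MU_h = h/f.
Tangency: set MRS = p_f/p_h = 8/(68/3) = 6/17.
So h/f = 6/17, i.e. h = (6/17)·f.
Substitute into the budget 8·f + (68/3)·h = 272: 16·f = 272, so f* = 17.
Then h* = (6/17)·17 = 6.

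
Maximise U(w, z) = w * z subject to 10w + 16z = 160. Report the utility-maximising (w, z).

w* = 8, z* = 5

MU_w = z and MU_z = w.
MRS = MU_w/MU_z = z/w.
Tangency: set MRS = p_w/p_z = 10/16 = 0.625.
So z/w = 0.625, i.e. z = 0.625·w.
Substitute into the budget 10·w + 16·z = 160: 20·w = 160, so w* = 8.
Then z* = 0.625·8 = 5.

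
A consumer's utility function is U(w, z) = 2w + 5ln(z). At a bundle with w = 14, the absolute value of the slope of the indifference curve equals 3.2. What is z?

MU_w = 2, MU_z = 5/z.
MRS = 2 ÷ (5/z).
MRS depends only on z: 0.4·z = 3.2 ⇒ z = 3.2/0.4 = 8.

z = 8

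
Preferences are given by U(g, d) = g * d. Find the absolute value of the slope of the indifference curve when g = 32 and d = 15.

MU_g = d and MU_d = g.
MRS = MU_g/MU_d = d/g.
At (32, 15): MRS = 15/32.
That is, one extra unit of g is worth 15/32 units of d at the margin.

MRS = 15/32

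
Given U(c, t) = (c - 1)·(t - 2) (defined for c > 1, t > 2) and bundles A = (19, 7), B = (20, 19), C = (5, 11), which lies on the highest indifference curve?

Evaluate utility at each bundle:
U(A) = 90.
U(B) = 323.
U(C) = 36.
Highest utility is B, so B ≻ A ≻ C.

Bundle B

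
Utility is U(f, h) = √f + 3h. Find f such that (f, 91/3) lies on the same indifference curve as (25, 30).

f = 16

U(25, 30) = 95.
Set U(f, 91/3) = 95 and solve.
With h = 91/3: √f = 95 − 3·91/3 = 4, so √f = 4 and f = 16.
Check: U(16, 91/3) = 95.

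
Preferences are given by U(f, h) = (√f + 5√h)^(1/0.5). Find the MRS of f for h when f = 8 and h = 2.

MRS = 0.1

For CES with ρ = 0.5, MRS = (1/5)·√(h/f).
At (8, 2): MRS = 0.1.
The indifference curve has slope −0.1 at this bundle.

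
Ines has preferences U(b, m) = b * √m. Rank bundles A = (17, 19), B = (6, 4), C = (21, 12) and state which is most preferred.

Bundle A

Evaluate utility at each bundle:
U(A) = 74.101.
U(B) = 12.000.
U(C) = 72.746.
Highest utility is A, so A ≻ C ≻ B.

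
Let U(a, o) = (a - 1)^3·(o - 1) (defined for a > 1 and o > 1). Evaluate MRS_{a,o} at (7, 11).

MU_a = 3·(a−1)^2·(o−1), MU_o = (a−1)^3.
MRS = (3/1)·(o−1)/(a−1).
At (7, 11): MRS = 5.
The indifference curve has slope −5 at this bundle.

MRS = 5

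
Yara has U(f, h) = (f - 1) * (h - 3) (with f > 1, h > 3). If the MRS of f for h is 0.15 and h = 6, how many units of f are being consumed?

f = 21

MU_f = (h−3), MU_h = (f−1).
MRS = (h−3)/(f−1).
Substitute h = 6: MRS = 3/(f − 1). Setting this equal to 0.15 gives f − 1 = 3/0.15 = 20, so f = 21.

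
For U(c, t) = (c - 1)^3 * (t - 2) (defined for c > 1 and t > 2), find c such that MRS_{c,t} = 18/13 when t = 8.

c = 14

MU_c = 3·(c−1)^2·(t−2), MU_t = (c−1)^3.
MRS = (3/1)·(t−2)/(c−1).
Substitute t = 8: MRS = 18/(c − 1). Setting this equal to 18/13 gives c − 1 = 18/(18/13) = 13, so c = 14.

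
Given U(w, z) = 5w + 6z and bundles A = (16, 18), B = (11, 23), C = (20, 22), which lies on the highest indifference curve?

Bundle C

Evaluate utility at each bundle:
U(A) = 188.
U(B) = 193.
U(C) = 232.
Highest utility is C, so C ≻ B ≻ A.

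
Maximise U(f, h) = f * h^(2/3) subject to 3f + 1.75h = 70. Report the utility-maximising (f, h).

f* = 14, h* = 16

MU_f = h^(2/3) and MU_h = 2/3·f·h^(-1/3).
MRS = MU_f/MU_h = (1.5)·h/f.
Tangency: set MRS = p_f/p_h = 3/1.75 = 12/7.
So (1.5)·h/f = 12/7, i.e. h = (8/7)·f.
Substitute into the budget 3·f + 1.75·h = 70: 5·f = 70, so f* = 14.
Then h* = (8/7)·14 = 16.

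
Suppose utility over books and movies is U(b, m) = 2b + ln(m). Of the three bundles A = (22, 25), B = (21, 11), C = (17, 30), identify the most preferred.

Evaluate utility at each bundle:
U(A) = 47.219.
U(B) = 44.398.
U(C) = 37.401.
Highest utility is A, so A ≻ B ≻ C.

Bundle A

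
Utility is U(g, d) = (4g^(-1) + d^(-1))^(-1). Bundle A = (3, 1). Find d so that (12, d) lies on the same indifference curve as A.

U depends on (g, d) only through S = 4g^(-1) + d^(-1), so equal utility means equal S. At (3, 1): S = 7/3.
With g = 12: 4·12^(-1) = 1/3, so d^(-1) = 7/3 − 1/3 = 2.
Hence d = 1/2 = 0.5.
Check: U(12, 0.5) = 0.4286.

d = 0.5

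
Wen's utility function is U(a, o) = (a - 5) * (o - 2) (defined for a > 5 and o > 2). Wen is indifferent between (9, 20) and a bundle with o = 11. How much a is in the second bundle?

U(9, 20) = 72.
Set U(a, 11) = 72 and solve.
With o = 11: (11 − 2) = 9, so (a − 5) = 72/9 = 8.
So a = 5 + 8 = 13.
Check: U(13, 11) = 72.

a = 13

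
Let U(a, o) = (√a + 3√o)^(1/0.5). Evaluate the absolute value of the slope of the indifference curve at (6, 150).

For CES with ρ = 0.5, MRS = (1/3)·√(o/a).
At (6, 150): MRS = 5/3.
That is, one extra unit of a is worth 5/3 units of o at the margin.

MRS = 5/3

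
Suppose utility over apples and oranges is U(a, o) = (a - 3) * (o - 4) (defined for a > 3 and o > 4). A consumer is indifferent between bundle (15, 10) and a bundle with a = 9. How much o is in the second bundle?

U(15, 10) = 72.
Set U(9, o) = 72 and solve.
With a = 9: (9 − 3) = 6, so (o − 4) = 72/6 = 12.
So o = 4 + 12 = 16.
Check: U(9, 16) = 72.

o = 16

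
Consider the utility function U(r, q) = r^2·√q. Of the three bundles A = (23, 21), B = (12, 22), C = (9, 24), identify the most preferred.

Bundle A

Evaluate utility at each bundle:
U(A) = 2424.183.
U(B) = 675.420.
U(C) = 396.817.
Highest utility is A, so A ≻ B ≻ C.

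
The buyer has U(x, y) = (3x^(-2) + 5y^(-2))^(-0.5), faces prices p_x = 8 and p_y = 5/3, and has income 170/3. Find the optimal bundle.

For CES with ρ = -2, MRS = (3/5)·(y/x)^3.
Tangency: set MRS = p_x/p_y = 8/(5/3) = 4.8.
So (y/x)^3 = 8; taking the cube root, y/x = 2, i.e. y = 2·x.
Substitute into the budget 8·x + (5/3)·y = 170/3: (34/3)·x = 170/3, so x* = 5 and y* = 2·5 = 10.

x* = 5, y* = 10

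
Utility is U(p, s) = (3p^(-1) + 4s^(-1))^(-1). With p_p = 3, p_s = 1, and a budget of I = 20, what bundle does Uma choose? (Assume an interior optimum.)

For CES with ρ = -1, MRS = (3/4)·(s/p)^2.
Tangency: set MRS = p_p/p_s = 3/1 = 3.
So (s/p)^2 = 4; taking the square root, s/p = 2, i.e. s = 2·p.
Substitute into the budget 3·p + 1·s = 20: 5·p = 20, so p* = 4 and s* = 2·4 = 8.

p* = 4, s* = 8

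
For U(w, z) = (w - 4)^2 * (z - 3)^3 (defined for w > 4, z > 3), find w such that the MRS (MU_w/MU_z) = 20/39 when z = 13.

MU_w = 2·(w−4)·(z−3)^3, MU_z = 3·(w−4)^2·(z−3)^2.
MRS = (2/3)·(z−3)/(w−4).
Substitute z = 13: MRS = (20/3)/(w − 4). Setting this equal to 20/39 gives w − 4 = (20/3)/(20/39) = 13, so w = 17.

w = 17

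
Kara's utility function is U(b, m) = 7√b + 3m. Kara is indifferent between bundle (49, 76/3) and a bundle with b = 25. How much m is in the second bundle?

m = 30

U(49, 76/3) = 125.
Set U(25, m) = 125 and solve.
With b = 25: √25 = 5, so 3m = 125 − 7·5 = 90 and m = 30.
Check: U(25, 30) = 125.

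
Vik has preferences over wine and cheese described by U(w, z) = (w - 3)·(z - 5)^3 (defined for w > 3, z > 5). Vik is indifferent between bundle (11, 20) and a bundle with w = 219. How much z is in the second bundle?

U(11, 20) = 27000.
Set U(219, z) = 27000 and solve.
With w = 219: (219 − 3) = 216, so (z − 5)^3 = 27000/216 = 125.
Taking the cube root (with z > 5): z − 5 = 5, so z = 10.
Check: U(219, 10) = 27000.

z = 10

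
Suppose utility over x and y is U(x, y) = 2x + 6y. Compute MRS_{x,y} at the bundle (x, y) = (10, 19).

MRS = 1/3

MU_x = 2, MU_y = 6, so MRS = 2/6 = 1/3 at every bundle.
At (10, 19): MRS = 1/3.
That is, one extra unit of x is worth 1/3 units of y at the margin.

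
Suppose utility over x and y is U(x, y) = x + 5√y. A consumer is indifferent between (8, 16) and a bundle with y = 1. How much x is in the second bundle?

x = 23

U(8, 16) = 28.
Set U(x, 1) = 28 and solve.
With y = 1: √1 = 1, so x = 28 − 5·1 = 23.
Check: U(23, 1) = 28.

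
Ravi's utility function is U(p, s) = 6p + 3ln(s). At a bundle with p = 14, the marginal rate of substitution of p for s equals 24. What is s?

MU_p = 6, MU_s = 3/s.
MRS = 6 ÷ (3/s).
MRS depends only on s: 2·s = 24 ⇒ s = 24/2 = 12.

s = 12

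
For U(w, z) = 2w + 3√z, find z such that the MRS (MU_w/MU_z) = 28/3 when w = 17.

z = 49

MU_w = 2, MU_z = 3/(2√z).
MRS = 2 ÷ (3/(2√z)).
MRS depends only on z: (4/3)·√z = 28/3 ⇒ √z = (28/3)/(4/3) = 7 ⇒ z = 49.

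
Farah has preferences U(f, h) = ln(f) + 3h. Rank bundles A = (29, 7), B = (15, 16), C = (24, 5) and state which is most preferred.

Evaluate utility at each bundle:
U(A) = 24.367.
U(B) = 50.708.
U(C) = 18.178.
Highest utility is B, so B ≻ A ≻ C.

Bundle B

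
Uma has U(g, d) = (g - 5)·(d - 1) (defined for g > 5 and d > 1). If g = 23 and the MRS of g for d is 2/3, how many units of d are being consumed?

d = 13

MU_g = (d−1), MU_d = (g−5).
MRS = (d−1)/(g−5).
Substitute g = 23: MRS = (d − 1)/18. Setting this equal to 2/3 gives d − 1 = (2/3)·18 = 12, so d = 13.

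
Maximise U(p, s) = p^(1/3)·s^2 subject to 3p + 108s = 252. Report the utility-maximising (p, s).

p* = 12, s* = 2

MU_p = 1/3·p^(-2/3)·s^2 and MU_s = 2·p^(1/3)·s.
MRS = MU_p/MU_s = (1/6)·s/p.
Tangency: set MRS = p_p/p_s = 3/108 = 1/36.
So (1/6)·s/p = 1/36, i.e. s = (1/6)·p.
Substitute into the budget 3·p + 108·s = 252: 21·p = 252, so p* = 12.
Then s* = (1/6)·12 = 2.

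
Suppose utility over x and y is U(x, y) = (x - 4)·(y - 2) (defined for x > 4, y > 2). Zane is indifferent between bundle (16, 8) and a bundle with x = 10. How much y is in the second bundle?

y = 14

U(16, 8) = 72.
Set U(10, y) = 72 and solve.
With x = 10: (10 − 4) = 6, so (y − 2) = 72/6 = 12.
So y = 2 + 12 = 14.
Check: U(10, 14) = 72.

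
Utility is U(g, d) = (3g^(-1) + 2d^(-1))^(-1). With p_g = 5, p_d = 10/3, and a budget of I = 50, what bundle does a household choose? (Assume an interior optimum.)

For CES with ρ = -1, MRS = (3/2)·(d/g)^2.
Tangency: set MRS = p_g/p_d = 5/(10/3) = 1.5.
So (d/g)^2 = 1; taking the square root, d/g = 1, i.e. d = g.
Substitute into the budget 5·g + (10/3)·d = 50: (25/3)·g = 50, so g* = 6 and d* = 6.

g* = 6, d* = 6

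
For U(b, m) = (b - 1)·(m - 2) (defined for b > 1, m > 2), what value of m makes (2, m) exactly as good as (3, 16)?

m = 30

U(3, 16) = 28.
Set U(2, m) = 28 and solve.
With b = 2: (2 − 1) = 1, so (m − 2) = 28/1 = 28.
So m = 2 + 28 = 30.
Check: U(2, 30) = 28.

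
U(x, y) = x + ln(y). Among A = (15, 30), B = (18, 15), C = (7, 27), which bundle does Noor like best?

Evaluate utility at each bundle:
U(A) = 18.401.
U(B) = 20.708.
U(C) = 10.296.
Highest utility is B, so B ≻ A ≻ C.

Bundle B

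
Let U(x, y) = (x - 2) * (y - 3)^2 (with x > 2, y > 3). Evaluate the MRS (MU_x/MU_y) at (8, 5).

MU_x = (y−3)^2, MU_y = 2·(x−2)·(y−3).
MRS = (1/2)·(y−3)/(x−2).
At (8, 5): MRS = 1/6.
The indifference curve has slope −1/6 at this bundle.

MRS = 1/6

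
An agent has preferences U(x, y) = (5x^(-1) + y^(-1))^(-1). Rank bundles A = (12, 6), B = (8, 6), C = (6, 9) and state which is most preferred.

Evaluate utility at each bundle:
U(A) = 1.714.
U(B) = 1.263.
U(C) = 1.059.
Highest utility is A, so A ≻ B ≻ C.

Bundle A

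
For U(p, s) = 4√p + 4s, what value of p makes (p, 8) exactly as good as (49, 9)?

p = 64

U(49, 9) = 64.
Set U(p, 8) = 64 and solve.
With s = 8: 4√p = 64 − 4·8 = 32, so √p = 8 and p = 64.
Check: U(64, 8) = 64.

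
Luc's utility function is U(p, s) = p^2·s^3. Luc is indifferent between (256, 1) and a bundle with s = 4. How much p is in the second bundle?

U(256, 1) = 65536.
Set U(p, 4) = 65536 and solve.
With s = 4: 4^3 = 64, so p^2 = 65536/64 = 1024; taking the square root, p = 32.
Check: U(32, 4) = 65536.

p = 32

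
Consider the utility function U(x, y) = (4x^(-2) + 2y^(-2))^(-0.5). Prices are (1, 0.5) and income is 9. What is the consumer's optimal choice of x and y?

For CES with ρ = -2, MRS = (4/2)·(y/x)^3.
Tangency: set MRS = p_x/p_y = 1/0.5 = 2.
So (y/x)^3 = 1; taking the cube root, y/x = 1, i.e. y = x.
Substitute into the budget 1·x + 0.5·y = 9: 1.5·x = 9, so x* = 6 and y* = 6.

x* = 6, y* = 6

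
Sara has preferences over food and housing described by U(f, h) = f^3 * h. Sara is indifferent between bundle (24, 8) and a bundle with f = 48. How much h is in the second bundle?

U(24, 8) = 110592.
Set U(48, h) = 110592 and solve.
With f = 48: 48^3 = 110592, so h = 110592/110592 = 1.
Check: U(48, 1) = 110592.

h = 1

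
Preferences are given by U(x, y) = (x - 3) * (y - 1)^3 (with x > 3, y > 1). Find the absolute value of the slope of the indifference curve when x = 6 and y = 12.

MRS = 11/9

MU_x = (y−1)^3, MU_y = 3·(x−3)·(y−1)^2.
MRS = (1/3)·(y−1)/(x−3).
At (6, 12): MRS = 11/9.
The indifference curve has slope −11/9 at this bundle.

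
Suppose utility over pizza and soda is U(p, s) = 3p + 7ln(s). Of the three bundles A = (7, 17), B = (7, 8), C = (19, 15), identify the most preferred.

Evaluate utility at each bundle:
U(A) = 40.832.
U(B) = 35.556.
U(C) = 75.956.
Highest utility is C, so C ≻ A ≻ B.

Bundle C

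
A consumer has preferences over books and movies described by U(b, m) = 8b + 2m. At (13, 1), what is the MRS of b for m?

MU_b = 8, MU_m = 2, so MRS = 8/2 = 4 at every bundle.
At (13, 1): MRS = 4.
So at (13, 1) the consumer would give up 4 units of m for one more unit of b.

MRS = 4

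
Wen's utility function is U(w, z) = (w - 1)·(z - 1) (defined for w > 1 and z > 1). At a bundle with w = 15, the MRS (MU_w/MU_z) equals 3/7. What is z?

MU_w = (z−1), MU_z = (w−1).
MRS = (z−1)/(w−1).
Substitute w = 15: MRS = (z − 1)/14. Setting this equal to 3/7 gives z − 1 = (3/7)·14 = 6, so z = 7.

z = 7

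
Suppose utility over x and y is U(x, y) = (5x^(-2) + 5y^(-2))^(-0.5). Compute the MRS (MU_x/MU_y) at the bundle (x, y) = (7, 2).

MRS = 8/343

For CES with ρ = -2, MRS = (y/x)^3.
At (7, 2): MRS = 8/343.
So at (7, 2) the consumer would give up 8/343 units of y for one more unit of x.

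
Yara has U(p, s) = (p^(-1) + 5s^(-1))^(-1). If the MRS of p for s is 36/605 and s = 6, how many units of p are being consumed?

p = 11

For CES with ρ = -1, MRS = (1/5)·(s/p)^2.
Setting (1/5)·(6/p)^2 = 36/605 gives (6/p)^2 = 36/121, so 6/p = 6/11 and p = 11.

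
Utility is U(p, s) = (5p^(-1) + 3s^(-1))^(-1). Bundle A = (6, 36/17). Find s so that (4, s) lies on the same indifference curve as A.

U depends on (p, s) only through S = 5p^(-1) + 3s^(-1), so equal utility means equal S. At (6, 36/17): S = 2.25.
With p = 4: 5·4^(-1) = 1.25, so 3s^(-1) = 2.25 − 1.25 = 1, i.e. s^(-1) = 1/3.
Hence s = 1/(1/3) = 3.
Check: U(4, 3) = 0.4444.

s = 3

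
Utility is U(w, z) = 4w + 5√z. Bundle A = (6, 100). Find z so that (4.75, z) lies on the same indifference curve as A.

U(6, 100) = 74.
Set U(4.75, z) = 74 and solve.
With w = 4.75: 5√z = 74 − 4·4.75 = 55, so √z = 11 and z = 121.
Check: U(4.75, 121) = 74.

z = 121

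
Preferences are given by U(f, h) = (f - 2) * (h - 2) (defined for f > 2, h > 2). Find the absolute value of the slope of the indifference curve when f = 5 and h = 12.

MU_f = (h−2), MU_h = (f−2).
MRS = (h−2)/(f−2).
At (5, 12): MRS = 10/3.
That is, one extra unit of f is worth 10/3 units of h at the margin.

MRS = 10/3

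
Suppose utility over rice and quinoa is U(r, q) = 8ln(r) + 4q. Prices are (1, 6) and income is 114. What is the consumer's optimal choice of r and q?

r* = 12, q* = 17

MU_r = 8/r, MU_q = 4.
MRS = 8/r ÷ 4.
Tangency: set MRS = p_r/p_q = 1/6.
MRS depends only on r: 2/r = 1/6 ⇒ r* = 2/(1/6) = 12.
From the budget, 6·q = 114 − 1·12 = 102, so q* = 17.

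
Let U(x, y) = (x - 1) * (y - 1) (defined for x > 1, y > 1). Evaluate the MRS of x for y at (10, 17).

MRS = 16/9

MU_x = (y−1), MU_y = (x−1).
MRS = (y−1)/(x−1).
At (10, 17): MRS = 16/9.
That is, one extra unit of x is worth 16/9 units of y at the margin.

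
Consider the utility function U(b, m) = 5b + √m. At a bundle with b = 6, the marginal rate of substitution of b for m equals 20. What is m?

m = 4

MU_b = 5, MU_m = 1/(2√m).
MRS = 5 ÷ (1/(2√m)).
MRS depends only on m: 10·√m = 20 ⇒ √m = 20/10 = 2 ⇒ m = 4.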